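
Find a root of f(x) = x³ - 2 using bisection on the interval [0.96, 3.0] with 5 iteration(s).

f(x) = x³ - 2
Initial interval: [0.96, 3.0]

Iteration 1:
  c_1 = (0.960000 + 3.000000)/2 = 1.980000
  f(c_1) = f(1.980000) = 5.762392
  f(a) × f(c) < 0, new interval: [0.960000, 1.980000]
Iteration 2:
  c_2 = (0.960000 + 1.980000)/2 = 1.470000
  f(c_2) = f(1.470000) = 1.176523
  f(a) × f(c) < 0, new interval: [0.960000, 1.470000]
Iteration 3:
  c_3 = (0.960000 + 1.470000)/2 = 1.215000
  f(c_3) = f(1.215000) = -0.206387
  f(a) × f(c) ≥ 0, new interval: [1.215000, 1.470000]
Iteration 4:
  c_4 = (1.215000 + 1.470000)/2 = 1.342500
  f(c_4) = f(1.342500) = 0.419596
  f(a) × f(c) < 0, new interval: [1.215000, 1.342500]
Iteration 5:
  c_5 = (1.215000 + 1.342500)/2 = 1.278750
  f(c_5) = f(1.278750) = 0.091014
  f(a) × f(c) < 0, new interval: [1.215000, 1.278750]

After 5 iteration(s), the approximation is c_5 = 1.278750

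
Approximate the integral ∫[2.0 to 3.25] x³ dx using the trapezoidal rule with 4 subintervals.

f(x) = x³
a = 2.0, b = 3.25, n = 4
h = (b - a)/n = 0.312500

Trapezoidal rule: (h/2)[f(x₀) + 2f(x₁) + 2f(x₂) + ... + f(xₙ)]

x_0 = 2.0000, f(x_0) = 8.000000, coefficient = 1
x_1 = 2.3125, f(x_1) = 12.366455, coefficient = 2
x_2 = 2.6250, f(x_2) = 18.087891, coefficient = 2
x_3 = 2.9375, f(x_3) = 25.347412, coefficient = 2
x_4 = 3.2500, f(x_4) = 34.328125, coefficient = 1

I ≈ (0.312500/2) × 153.931641 = 24.051819
Exact value: 23.891602
Error: 0.160217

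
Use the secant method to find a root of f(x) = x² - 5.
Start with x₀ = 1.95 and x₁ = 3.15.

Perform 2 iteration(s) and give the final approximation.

f(x) = x² - 5
x₀ = 1.95, x₁ = 3.15

Secant formula: x_{n+1} = x_n - f(x_n)(x_n - x_{n-1})/(f(x_n) - f(x_{n-1}))

Iteration 1:
  f(1.950000) = -1.197500
  f(3.150000) = 4.922500
  x_2 = 3.150000 - 4.922500×(3.150000 - 1.950000)/(4.922500 - (-1.197500))
       = 2.184804
Iteration 2:
  f(3.150000) = 4.922500
  f(2.184804) = -0.226632
  x_3 = 2.184804 - (-0.226632)×(2.184804 - 3.150000)/(-0.226632 - 4.922500)
       = 2.227286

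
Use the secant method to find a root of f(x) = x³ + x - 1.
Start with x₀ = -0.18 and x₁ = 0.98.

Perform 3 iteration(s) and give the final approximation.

f(x) = x³ + x - 1
x₀ = -0.18, x₁ = 0.98

Secant formula: x_{n+1} = x_n - f(x_n)(x_n - x_{n-1})/(f(x_n) - f(x_{n-1}))

Iteration 1:
  f(-0.180000) = -1.185832
  f(0.980000) = 0.921192
  x_2 = 0.980000 - 0.921192×(0.980000 - (-0.180000))/(0.921192 - (-1.185832))
       = 0.472847
Iteration 2:
  f(0.980000) = 0.921192
  f(0.472847) = -0.421431
  x_3 = 0.472847 - (-0.421431)×(0.472847 - 0.980000)/(-0.421431 - 0.921192)
       = 0.632036
Iteration 3:
  f(0.472847) = -0.421431
  f(0.632036) = -0.115486
  x_4 = 0.632036 - (-0.115486)×(0.632036 - 0.472847)/(-0.115486 - (-0.421431))
       = 0.692125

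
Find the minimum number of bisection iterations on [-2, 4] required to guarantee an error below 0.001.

We need (b-a)/2^n ≤ 0.001
(4 - (-2))/2^n ≤ 0.001
6/2^n ≤ 0.001
2^n ≥ 6000
n ≥ log₂(6000) = 12.55
n ≥ 13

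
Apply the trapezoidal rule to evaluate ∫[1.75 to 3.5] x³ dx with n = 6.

f(x) = x³
a = 1.75, b = 3.5, n = 6
h = (b - a)/n = 0.291667

Trapezoidal rule: (h/2)[f(x₀) + 2f(x₁) + 2f(x₂) + ... + f(xₙ)]

x_0 = 1.7500, f(x_0) = 5.359375, coefficient = 1
x_1 = 2.0417, f(x_1) = 8.510489, coefficient = 2
x_2 = 2.3333, f(x_2) = 12.703704, coefficient = 2
x_3 = 2.6250, f(x_3) = 18.087891, coefficient = 2
x_4 = 2.9167, f(x_4) = 24.811921, coefficient = 2
x_5 = 3.2083, f(x_5) = 33.024667, coefficient = 2
x_6 = 3.5000, f(x_6) = 42.875000, coefficient = 1

I ≈ (0.291667/2) × 242.511719 = 35.366292
Exact value: 35.170898
Error: 0.195394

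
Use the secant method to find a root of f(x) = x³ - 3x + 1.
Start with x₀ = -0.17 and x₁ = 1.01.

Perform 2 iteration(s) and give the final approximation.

f(x) = x³ - 3x + 1
x₀ = -0.17, x₁ = 1.01

Secant formula: x_{n+1} = x_n - f(x_n)(x_n - x_{n-1})/(f(x_n) - f(x_{n-1}))

Iteration 1:
  f(-0.170000) = 1.505087
  f(1.010000) = -0.999699
  x_2 = 1.010000 - (-0.999699)×(1.010000 - (-0.170000))/(-0.999699 - 1.505087)
       = 0.539044
Iteration 2:
  f(1.010000) = -0.999699
  f(0.539044) = -0.460502
  x_3 = 0.539044 - (-0.460502)×(0.539044 - 1.010000)/(-0.460502 - (-0.999699))
       = 0.136823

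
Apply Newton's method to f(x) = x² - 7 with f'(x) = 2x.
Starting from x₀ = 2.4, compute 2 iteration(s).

f(x) = x² - 7
f'(x) = 2x
x₀ = 2.4

Newton-Raphson formula: x_{n+1} = x_n - f(x_n)/f'(x_n)

Iteration 1:
  f(2.400000) = -1.240000
  f'(2.400000) = 4.800000
  x_1 = 2.400000 - (-1.240000)/4.800000 = 2.658333
Iteration 2:
  f(2.658333) = 0.066736
  f'(2.658333) = 5.316667
  x_2 = 2.658333 - 0.066736/5.316667 = 2.645781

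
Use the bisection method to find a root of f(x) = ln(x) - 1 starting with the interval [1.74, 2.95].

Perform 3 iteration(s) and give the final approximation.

f(x) = ln(x) - 1
Initial interval: [1.74, 2.95]

Iteration 1:
  c_1 = (1.740000 + 2.950000)/2 = 2.345000
  f(c_1) = f(2.345000) = -0.147715
  f(a) × f(c) ≥ 0, new interval: [2.345000, 2.950000]
Iteration 2:
  c_2 = (2.345000 + 2.950000)/2 = 2.647500
  f(c_2) = f(2.647500) = -0.026384
  f(a) × f(c) ≥ 0, new interval: [2.647500, 2.950000]
Iteration 3:
  c_3 = (2.647500 + 2.950000)/2 = 2.798750
  f(c_3) = f(2.798750) = 0.029173
  f(a) × f(c) < 0, new interval: [2.647500, 2.798750]

After 3 iteration(s), the approximation is c_3 = 2.798750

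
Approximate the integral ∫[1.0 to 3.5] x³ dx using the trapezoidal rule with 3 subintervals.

f(x) = x³
a = 1.0, b = 3.5, n = 3
h = (b - a)/n = 0.833333

Trapezoidal rule: (h/2)[f(x₀) + 2f(x₁) + 2f(x₂) + ... + f(xₙ)]

x_0 = 1.0000, f(x_0) = 1.000000, coefficient = 1
x_1 = 1.8333, f(x_1) = 6.162037, coefficient = 2
x_2 = 2.6667, f(x_2) = 18.962963, coefficient = 2
x_3 = 3.5000, f(x_3) = 42.875000, coefficient = 1

I ≈ (0.833333/2) × 94.125000 = 39.218750
Exact value: 37.265625
Error: 1.953125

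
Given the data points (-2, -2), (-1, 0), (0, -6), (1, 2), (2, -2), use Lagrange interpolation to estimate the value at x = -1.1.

Lagrange interpolation formula:
P(x) = Σ yᵢ × Lᵢ(x)
where Lᵢ(x) = Π_{j≠i} (x - xⱼ)/(xᵢ - xⱼ)

L_0(-1.1) = (-1.1 - (-1))/(-2 - (-1)) × (-1.1 - 0)/(-2 - 0) × (-1.1 - 1)/(-2 - 1) × (-1.1 - 2)/(-2 - 2) = 0.029838
L_1(-1.1) = (-1.1 - (-2))/(-1 - (-2)) × (-1.1 - 0)/(-1 - 0) × (-1.1 - 1)/(-1 - 1) × (-1.1 - 2)/(-1 - 2) = 1.074150
L_2(-1.1) = (-1.1 - (-2))/(0 - (-2)) × (-1.1 - (-1))/(0 - (-1)) × (-1.1 - 1)/(0 - 1) × (-1.1 - 2)/(0 - 2) = -0.146475
L_3(-1.1) = (-1.1 - (-2))/(1 - (-2)) × (-1.1 - (-1))/(1 - (-1)) × (-1.1 - 0)/(1 - 0) × (-1.1 - 2)/(1 - 2) = 0.051150
L_4(-1.1) = (-1.1 - (-2))/(2 - (-2)) × (-1.1 - (-1))/(2 - (-1)) × (-1.1 - 0)/(2 - 0) × (-1.1 - 1)/(2 - 1) = -0.008663

P(-1.1) = (-2)×L_0(-1.1) + 0×L_1(-1.1) + (-6)×L_2(-1.1) + 2×L_3(-1.1) + (-2)×L_4(-1.1)
P(-1.1) = 0.938800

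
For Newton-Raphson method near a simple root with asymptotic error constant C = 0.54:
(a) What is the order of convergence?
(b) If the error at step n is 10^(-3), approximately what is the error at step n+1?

(a) Newton-Raphson has quadratic (order 2) convergence near simple roots.
    This means |e_{n+1}| ≈ C|e_n|².

(b) With |e_n| = 10^(-3) and C = 0.54:
    |e_{n+1}| ≈ 0.54 × (10^(-3))² = 0.54 × 10^(-6)

(a) 2 (quadratic); (b) |e_{n+1}| ≈ 5.400e-07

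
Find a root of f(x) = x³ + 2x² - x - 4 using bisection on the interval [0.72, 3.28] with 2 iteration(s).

f(x) = x³ + 2x² - x - 4
Initial interval: [0.72, 3.28]

Iteration 1:
  c_1 = (0.720000 + 3.280000)/2 = 2.000000
  f(c_1) = f(2.000000) = 10.000000
  f(a) × f(c) < 0, new interval: [0.720000, 2.000000]
Iteration 2:
  c_2 = (0.720000 + 2.000000)/2 = 1.360000
  f(c_2) = f(1.360000) = 0.854656
  f(a) × f(c) < 0, new interval: [0.720000, 1.360000]

After 2 iteration(s), the approximation is c_2 = 1.360000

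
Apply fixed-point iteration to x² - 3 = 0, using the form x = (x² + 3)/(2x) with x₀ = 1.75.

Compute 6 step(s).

Equation: x² - 3 = 0
Fixed-point form: x = (x² + 3)/(2x)
x₀ = 1.75

x_1 = g(1.750000) = 1.732143
x_2 = g(1.732143) = 1.732051
x_3 = g(1.732051) = 1.732051
x_4 = g(1.732051) = 1.732051
x_5 = g(1.732051) = 1.732051
x_6 = g(1.732051) = 1.732051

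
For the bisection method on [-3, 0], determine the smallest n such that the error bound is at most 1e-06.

We need (b-a)/2^n ≤ 1e-06
(0 - (-3))/2^n ≤ 1e-06
3/2^n ≤ 1e-06
2^n ≥ 3000000
n ≥ log₂(3000000) = 21.52
n ≥ 22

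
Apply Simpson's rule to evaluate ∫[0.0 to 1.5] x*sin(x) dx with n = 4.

f(x) = x*sin(x)
a = 0.0, b = 1.5, n = 4
h = (b - a)/n = 0.375000

Simpson's rule: (h/3)[f(x₀) + 4f(x₁) + 2f(x₂) + ... + f(xₙ)]

x_0 = 0.0000, f(x_0) = 0.000000, coefficient = 1
x_1 = 0.3750, f(x_1) = 0.137352, coefficient = 4
x_2 = 0.7500, f(x_2) = 0.511229, coefficient = 2
x_3 = 1.1250, f(x_3) = 1.015051, coefficient = 4
x_4 = 1.5000, f(x_4) = 1.496242, coefficient = 1

I ≈ (0.375000/3) × 7.128314 = 0.891039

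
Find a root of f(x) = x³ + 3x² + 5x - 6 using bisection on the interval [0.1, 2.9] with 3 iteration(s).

f(x) = x³ + 3x² + 5x - 6
Initial interval: [0.1, 2.9]

Iteration 1:
  c_1 = (0.100000 + 2.900000)/2 = 1.500000
  f(c_1) = f(1.500000) = 11.625000
  f(a) × f(c) < 0, new interval: [0.100000, 1.500000]
Iteration 2:
  c_2 = (0.100000 + 1.500000)/2 = 0.800000
  f(c_2) = f(0.800000) = 0.432000
  f(a) × f(c) < 0, new interval: [0.100000, 0.800000]
Iteration 3:
  c_3 = (0.100000 + 0.800000)/2 = 0.450000
  f(c_3) = f(0.450000) = -3.051375
  f(a) × f(c) ≥ 0, new interval: [0.450000, 0.800000]

After 3 iteration(s), the approximation is c_3 = 0.450000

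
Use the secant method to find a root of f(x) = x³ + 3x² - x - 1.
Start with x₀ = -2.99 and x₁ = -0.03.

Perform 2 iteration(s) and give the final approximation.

f(x) = x³ + 3x² - x - 1
x₀ = -2.99, x₁ = -0.03

Secant formula: x_{n+1} = x_n - f(x_n)(x_n - x_{n-1})/(f(x_n) - f(x_{n-1}))

Iteration 1:
  f(-2.990000) = 2.079401
  f(-0.030000) = -0.967327
  x_2 = -0.030000 - (-0.967327)×(-0.030000 - (-2.990000))/(-0.967327 - 2.079401)
       = -0.969791
Iteration 2:
  f(-0.030000) = -0.967327
  f(-0.969791) = 1.879192
  x_3 = -0.969791 - 1.879192×(-0.969791 - (-0.030000))/(1.879192 - (-0.967327))
       = -0.349367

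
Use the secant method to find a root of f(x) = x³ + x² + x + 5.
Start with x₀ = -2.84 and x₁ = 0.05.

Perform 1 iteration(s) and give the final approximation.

f(x) = x³ + x² + x + 5
x₀ = -2.84, x₁ = 0.05

Secant formula: x_{n+1} = x_n - f(x_n)(x_n - x_{n-1})/(f(x_n) - f(x_{n-1}))

Iteration 1:
  f(-2.840000) = -12.680704
  f(0.050000) = 5.052625
  x_2 = 0.050000 - 5.052625×(0.050000 - (-2.840000))/(5.052625 - (-12.680704))
       = -0.773426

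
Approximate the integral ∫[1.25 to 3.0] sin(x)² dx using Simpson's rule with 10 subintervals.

f(x) = sin(x)²
a = 1.25, b = 3.0, n = 10
h = (b - a)/n = 0.175000

Simpson's rule: (h/3)[f(x₀) + 4f(x₁) + 2f(x₂) + ... + f(xₙ)]

x_0 = 1.2500, f(x_0) = 0.900572, coefficient = 1
x_1 = 1.4250, f(x_1) = 0.978894, coefficient = 4
x_2 = 1.6000, f(x_2) = 0.999147, coefficient = 2
x_3 = 1.7750, f(x_3) = 0.958877, coefficient = 4
x_4 = 1.9500, f(x_4) = 0.862966, coefficient = 2
x_5 = 2.1250, f(x_5) = 0.723044, coefficient = 4
x_6 = 2.3000, f(x_6) = 0.556076, coefficient = 2
x_7 = 2.4750, f(x_7) = 0.382309, coefficient = 4
x_8 = 2.6500, f(x_8) = 0.222813, coefficient = 2
x_9 = 2.8250, f(x_9) = 0.096927, coefficient = 4
x_10 = 3.0000, f(x_10) = 0.019915, coefficient = 1

I ≈ (0.175000/3) × 18.762694 = 1.094490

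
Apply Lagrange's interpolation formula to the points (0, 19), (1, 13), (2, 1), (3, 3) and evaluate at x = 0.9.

Lagrange interpolation formula:
P(x) = Σ yᵢ × Lᵢ(x)
where Lᵢ(x) = Π_{j≠i} (x - xⱼ)/(xᵢ - xⱼ)

L_0(0.9) = (0.9 - 1)/(0 - 1) × (0.9 - 2)/(0 - 2) × (0.9 - 3)/(0 - 3) = 0.038500
L_1(0.9) = (0.9 - 0)/(1 - 0) × (0.9 - 2)/(1 - 2) × (0.9 - 3)/(1 - 3) = 1.039500
L_2(0.9) = (0.9 - 0)/(2 - 0) × (0.9 - 1)/(2 - 1) × (0.9 - 3)/(2 - 3) = -0.094500
L_3(0.9) = (0.9 - 0)/(3 - 0) × (0.9 - 1)/(3 - 1) × (0.9 - 2)/(3 - 2) = 0.016500

P(0.9) = 19×L_0(0.9) + 13×L_1(0.9) + 1×L_2(0.9) + 3×L_3(0.9)
P(0.9) = 14.200000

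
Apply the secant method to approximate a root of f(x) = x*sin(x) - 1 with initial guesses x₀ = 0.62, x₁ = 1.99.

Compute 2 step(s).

f(x) = x*sin(x) - 1
x₀ = 0.62, x₁ = 1.99

Secant formula: x_{n+1} = x_n - f(x_n)(x_n - x_{n-1})/(f(x_n) - f(x_{n-1}))

Iteration 1:
  f(0.620000) = -0.639758
  f(1.990000) = 0.817693
  x_2 = 1.990000 - 0.817693×(1.990000 - 0.620000)/(0.817693 - (-0.639758))
       = 1.221371
Iteration 2:
  f(1.990000) = 0.817693
  f(1.221371) = 0.147563
  x_3 = 1.221371 - 0.147563×(1.221371 - 1.990000)/(0.147563 - 0.817693)
       = 1.052118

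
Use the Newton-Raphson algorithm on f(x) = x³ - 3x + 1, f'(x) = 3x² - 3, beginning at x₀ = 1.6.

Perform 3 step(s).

f(x) = x³ - 3x + 1
f'(x) = 3x² - 3
x₀ = 1.6

Newton-Raphson formula: x_{n+1} = x_n - f(x_n)/f'(x_n)

Iteration 1:
  f(1.600000) = 0.296000
  f'(1.600000) = 4.680000
  x_1 = 1.600000 - 0.296000/4.680000 = 1.536752
Iteration 2:
  f(1.536752) = 0.018948
  f'(1.536752) = 4.084821
  x_2 = 1.536752 - 0.018948/4.084821 = 1.532113
Iteration 3:
  f(1.532113) = 0.000099
  f'(1.532113) = 4.042114
  x_3 = 1.532113 - 0.000099/4.042114 = 1.532089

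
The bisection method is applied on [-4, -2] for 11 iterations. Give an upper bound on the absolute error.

Bisection error bound: |error| ≤ (b-a)/2^n
|error| ≤ (-2 - (-4))/2^11 = 2/2^11
|error| ≤ 0.0009765625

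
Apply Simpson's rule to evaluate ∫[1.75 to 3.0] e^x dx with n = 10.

f(x) = e^x
a = 1.75, b = 3.0, n = 10
h = (b - a)/n = 0.125000

Simpson's rule: (h/3)[f(x₀) + 4f(x₁) + 2f(x₂) + ... + f(xₙ)]

x_0 = 1.7500, f(x_0) = 5.754603, coefficient = 1
x_1 = 1.8750, f(x_1) = 6.520819, coefficient = 4
x_2 = 2.0000, f(x_2) = 7.389056, coefficient = 2
x_3 = 2.1250, f(x_3) = 8.372897, coefficient = 4
x_4 = 2.2500, f(x_4) = 9.487736, coefficient = 2
x_5 = 2.3750, f(x_5) = 10.751013, coefficient = 4
x_6 = 2.5000, f(x_6) = 12.182494, coefficient = 2
x_7 = 2.6250, f(x_7) = 13.804574, coefficient = 4
x_8 = 2.7500, f(x_8) = 15.642632, coefficient = 2
x_9 = 2.8750, f(x_9) = 17.725424, coefficient = 4
x_10 = 3.0000, f(x_10) = 20.085537, coefficient = 1

I ≈ (0.125000/3) × 343.942888 = 14.330954
Exact value: 14.330934
Error: 0.000019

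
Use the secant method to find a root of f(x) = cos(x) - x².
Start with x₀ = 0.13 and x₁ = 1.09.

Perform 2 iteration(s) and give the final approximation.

f(x) = cos(x) - x²
x₀ = 0.13, x₁ = 1.09

Secant formula: x_{n+1} = x_n - f(x_n)(x_n - x_{n-1})/(f(x_n) - f(x_{n-1}))

Iteration 1:
  f(0.130000) = 0.974662
  f(1.090000) = -0.725615
  x_2 = 1.090000 - (-0.725615)×(1.090000 - 0.130000)/(-0.725615 - 0.974662)
       = 0.680308
Iteration 2:
  f(1.090000) = -0.725615
  f(0.680308) = 0.314560
  x_3 = 0.680308 - 0.314560×(0.680308 - 1.090000)/(0.314560 - (-0.725615))
       = 0.804203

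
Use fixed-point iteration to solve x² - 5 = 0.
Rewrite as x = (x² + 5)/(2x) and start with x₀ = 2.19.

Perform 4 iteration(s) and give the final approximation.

Equation: x² - 5 = 0
Fixed-point form: x = (x² + 5)/(2x)
x₀ = 2.19

x_1 = g(2.190000) = 2.236553
x_2 = g(2.236553) = 2.236068
x_3 = g(2.236068) = 2.236068
x_4 = g(2.236068) = 2.236068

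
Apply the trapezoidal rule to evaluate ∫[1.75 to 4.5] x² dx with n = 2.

f(x) = x²
a = 1.75, b = 4.5, n = 2
h = (b - a)/n = 1.375000

Trapezoidal rule: (h/2)[f(x₀) + 2f(x₁) + 2f(x₂) + ... + f(xₙ)]

x_0 = 1.7500, f(x_0) = 3.062500, coefficient = 1
x_1 = 3.1250, f(x_1) = 9.765625, coefficient = 2
x_2 = 4.5000, f(x_2) = 20.250000, coefficient = 1

I ≈ (1.375000/2) × 42.843750 = 29.455078
Exact value: 28.588542
Error: 0.866536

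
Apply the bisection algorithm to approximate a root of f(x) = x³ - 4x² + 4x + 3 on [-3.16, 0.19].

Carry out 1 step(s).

f(x) = x³ - 4x² + 4x + 3
Initial interval: [-3.16, 0.19]

Iteration 1:
  c_1 = (-3.160000 + 0.190000)/2 = -1.485000
  f(c_1) = f(-1.485000) = -15.035659
  f(a) × f(c) ≥ 0, new interval: [-1.485000, 0.190000]

After 1 iteration(s), the approximation is c_1 = -1.485000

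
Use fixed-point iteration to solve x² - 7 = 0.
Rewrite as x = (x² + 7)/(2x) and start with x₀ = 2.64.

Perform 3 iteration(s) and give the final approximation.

Equation: x² - 7 = 0
Fixed-point form: x = (x² + 7)/(2x)
x₀ = 2.64

x_1 = g(2.640000) = 2.645758
x_2 = g(2.645758) = 2.645751
x_3 = g(2.645751) = 2.645751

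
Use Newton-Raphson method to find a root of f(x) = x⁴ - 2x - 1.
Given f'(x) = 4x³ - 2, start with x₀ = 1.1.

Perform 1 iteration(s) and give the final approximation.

f(x) = x⁴ - 2x - 1
f'(x) = 4x³ - 2
x₀ = 1.1

Newton-Raphson formula: x_{n+1} = x_n - f(x_n)/f'(x_n)

Iteration 1:
  f(1.100000) = -1.735900
  f'(1.100000) = 3.324000
  x_1 = 1.100000 - (-1.735900)/3.324000 = 1.622232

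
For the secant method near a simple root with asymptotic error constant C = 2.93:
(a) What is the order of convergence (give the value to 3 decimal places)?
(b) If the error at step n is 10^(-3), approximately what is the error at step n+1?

(a) Secant method has superlinear convergence with order φ = (1+√5)/2 ≈ 1.618.
    This means |e_{n+1}| ≈ C|e_n|^1.618.

(b) With |e_n| = 10^(-3) and C = 2.93:
    |e_{n+1}| ≈ 2.93 × (10^(-3))^1.618 = 2.93 × 10^(-4.85)

(a) ≈ 1.618 (golden ratio); (b) |e_{n+1}| ≈ 4.100e-05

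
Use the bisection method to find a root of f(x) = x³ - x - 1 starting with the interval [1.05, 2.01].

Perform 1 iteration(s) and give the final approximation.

f(x) = x³ - x - 1
Initial interval: [1.05, 2.01]

Iteration 1:
  c_1 = (1.050000 + 2.010000)/2 = 1.530000
  f(c_1) = f(1.530000) = 1.051577
  f(a) × f(c) < 0, new interval: [1.050000, 1.530000]

After 1 iteration(s), the approximation is c_1 = 1.530000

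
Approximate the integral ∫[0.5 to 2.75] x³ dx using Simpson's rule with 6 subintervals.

f(x) = x³
a = 0.5, b = 2.75, n = 6
h = (b - a)/n = 0.375000

Simpson's rule: (h/3)[f(x₀) + 4f(x₁) + 2f(x₂) + ... + f(xₙ)]

x_0 = 0.5000, f(x_0) = 0.125000, coefficient = 1
x_1 = 0.8750, f(x_1) = 0.669922, coefficient = 4
x_2 = 1.2500, f(x_2) = 1.953125, coefficient = 2
x_3 = 1.6250, f(x_3) = 4.291016, coefficient = 4
x_4 = 2.0000, f(x_4) = 8.000000, coefficient = 2
x_5 = 2.3750, f(x_5) = 13.396484, coefficient = 4
x_6 = 2.7500, f(x_6) = 20.796875, coefficient = 1

I ≈ (0.375000/3) × 114.257812 = 14.282227
Exact value: 14.282227
Error: 0.000000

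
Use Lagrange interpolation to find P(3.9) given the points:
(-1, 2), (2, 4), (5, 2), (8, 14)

Lagrange interpolation formula:
P(x) = Σ yᵢ × Lᵢ(x)
where Lᵢ(x) = Π_{j≠i} (x - xⱼ)/(xᵢ - xⱼ)

L_0(3.9) = (3.9 - 2)/(-1 - 2) × (3.9 - 5)/(-1 - 5) × (3.9 - 8)/(-1 - 8) = -0.052895
L_1(3.9) = (3.9 - (-1))/(2 - (-1)) × (3.9 - 5)/(2 - 5) × (3.9 - 8)/(2 - 8) = 0.409241
L_2(3.9) = (3.9 - (-1))/(5 - (-1)) × (3.9 - 2)/(5 - 2) × (3.9 - 8)/(5 - 8) = 0.706870
L_3(3.9) = (3.9 - (-1))/(8 - (-1)) × (3.9 - 2)/(8 - 2) × (3.9 - 5)/(8 - 5) = -0.063216

P(3.9) = 2×L_0(3.9) + 4×L_1(3.9) + 2×L_2(3.9) + 14×L_3(3.9)
P(3.9) = 2.059889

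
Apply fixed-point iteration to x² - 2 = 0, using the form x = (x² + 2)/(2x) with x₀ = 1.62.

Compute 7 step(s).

Equation: x² - 2 = 0
Fixed-point form: x = (x² + 2)/(2x)
x₀ = 1.62

x_1 = g(1.620000) = 1.427284
x_2 = g(1.427284) = 1.414273
x_3 = g(1.414273) = 1.414214
x_4 = g(1.414214) = 1.414214
x_5 = g(1.414214) = 1.414214
x_6 = g(1.414214) = 1.414214
x_7 = g(1.414214) = 1.414214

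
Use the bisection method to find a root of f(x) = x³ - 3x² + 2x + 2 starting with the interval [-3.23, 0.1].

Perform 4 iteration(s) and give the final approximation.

f(x) = x³ - 3x² + 2x + 2
Initial interval: [-3.23, 0.1]

Iteration 1:
  c_1 = (-3.230000 + 0.100000)/2 = -1.565000
  f(c_1) = f(-1.565000) = -12.310712
  f(a) × f(c) ≥ 0, new interval: [-1.565000, 0.100000]
Iteration 2:
  c_2 = (-1.565000 + 0.100000)/2 = -0.732500
  f(c_2) = f(-0.732500) = -1.467696
  f(a) × f(c) ≥ 0, new interval: [-0.732500, 0.100000]
Iteration 3:
  c_3 = (-0.732500 + 0.100000)/2 = -0.316250
  f(c_3) = f(-0.316250) = 1.035828
  f(a) × f(c) < 0, new interval: [-0.732500, -0.316250]
Iteration 4:
  c_4 = (-0.732500 + (-0.316250))/2 = -0.524375
  f(c_4) = f(-0.524375) = -0.017844
  f(a) × f(c) ≥ 0, new interval: [-0.524375, -0.316250]

After 4 iteration(s), the approximation is c_4 = -0.524375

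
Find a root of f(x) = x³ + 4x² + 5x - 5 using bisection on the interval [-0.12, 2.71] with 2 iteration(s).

f(x) = x³ + 4x² + 5x - 5
Initial interval: [-0.12, 2.71]

Iteration 1:
  c_1 = (-0.120000 + 2.710000)/2 = 1.295000
  f(c_1) = f(1.295000) = 10.354847
  f(a) × f(c) < 0, new interval: [-0.120000, 1.295000]
Iteration 2:
  c_2 = (-0.120000 + 1.295000)/2 = 0.587500
  f(c_2) = f(0.587500) = -0.479096
  f(a) × f(c) ≥ 0, new interval: [0.587500, 1.295000]

After 2 iteration(s), the approximation is c_2 = 0.587500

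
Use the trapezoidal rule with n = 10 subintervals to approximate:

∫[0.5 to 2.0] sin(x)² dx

f(x) = sin(x)²
a = 0.5, b = 2.0, n = 10
h = (b - a)/n = 0.150000

Trapezoidal rule: (h/2)[f(x₀) + 2f(x₁) + 2f(x₂) + ... + f(xₙ)]

x_0 = 0.5000, f(x_0) = 0.229849, coefficient = 1
x_1 = 0.6500, f(x_1) = 0.366251, coefficient = 2
x_2 = 0.8000, f(x_2) = 0.514600, coefficient = 2
x_3 = 0.9500, f(x_3) = 0.661645, coefficient = 2
x_4 = 1.1000, f(x_4) = 0.794251, coefficient = 2
x_5 = 1.2500, f(x_5) = 0.900572, coefficient = 2
x_6 = 1.4000, f(x_6) = 0.971111, coefficient = 2
x_7 = 1.5500, f(x_7) = 0.999568, coefficient = 2
x_8 = 1.7000, f(x_8) = 0.983399, coefficient = 2
x_9 = 1.8500, f(x_9) = 0.924050, coefficient = 2
x_10 = 2.0000, f(x_10) = 0.826822, coefficient = 1

I ≈ (0.150000/2) × 15.287561 = 1.146567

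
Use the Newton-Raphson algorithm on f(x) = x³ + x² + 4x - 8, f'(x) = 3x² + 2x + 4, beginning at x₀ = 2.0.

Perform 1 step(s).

f(x) = x³ + x² + 4x - 8
f'(x) = 3x² + 2x + 4
x₀ = 2.0

Newton-Raphson formula: x_{n+1} = x_n - f(x_n)/f'(x_n)

Iteration 1:
  f(2.000000) = 12.000000
  f'(2.000000) = 20.000000
  x_1 = 2.000000 - 12.000000/20.000000 = 1.400000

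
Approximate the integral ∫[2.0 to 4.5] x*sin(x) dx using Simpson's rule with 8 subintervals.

f(x) = x*sin(x)
a = 2.0, b = 4.5, n = 8
h = (b - a)/n = 0.312500

Simpson's rule: (h/3)[f(x₀) + 4f(x₁) + 2f(x₂) + ... + f(xₙ)]

x_0 = 2.0000, f(x_0) = 1.818595, coefficient = 1
x_1 = 2.3125, f(x_1) = 1.705050, coefficient = 4
x_2 = 2.6250, f(x_2) = 1.296541, coefficient = 2
x_3 = 2.9375, f(x_3) = 0.595369, coefficient = 4
x_4 = 3.2500, f(x_4) = -0.351634, coefficient = 2
x_5 = 3.5625, f(x_5) = -1.455598, coefficient = 4
x_6 = 3.8750, f(x_6) = -2.593944, coefficient = 2
x_7 = 4.1875, f(x_7) = -3.623777, coefficient = 4
x_8 = 4.5000, f(x_8) = -4.398886, coefficient = 1

I ≈ (0.312500/3) × -16.994190 = -1.770228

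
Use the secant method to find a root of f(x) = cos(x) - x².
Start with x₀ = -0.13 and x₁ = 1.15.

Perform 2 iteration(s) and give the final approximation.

f(x) = cos(x) - x²
x₀ = -0.13, x₁ = 1.15

Secant formula: x_{n+1} = x_n - f(x_n)(x_n - x_{n-1})/(f(x_n) - f(x_{n-1}))

Iteration 1:
  f(-0.130000) = 0.974662
  f(1.150000) = -0.914013
  x_2 = 1.150000 - (-0.914013)×(1.150000 - (-0.130000))/(-0.914013 - 0.974662)
       = 0.530552
Iteration 2:
  f(1.150000) = -0.914013
  f(0.530552) = 0.581043
  x_3 = 0.530552 - 0.581043×(0.530552 - 1.150000)/(0.581043 - (-0.914013))
       = 0.771296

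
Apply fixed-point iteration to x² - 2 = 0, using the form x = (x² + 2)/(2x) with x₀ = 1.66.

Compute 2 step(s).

Equation: x² - 2 = 0
Fixed-point form: x = (x² + 2)/(2x)
x₀ = 1.66

x_1 = g(1.660000) = 1.432410
x_2 = g(1.432410) = 1.414329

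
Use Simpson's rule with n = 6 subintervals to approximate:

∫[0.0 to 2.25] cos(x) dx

f(x) = cos(x)
a = 0.0, b = 2.25, n = 6
h = (b - a)/n = 0.375000

Simpson's rule: (h/3)[f(x₀) + 4f(x₁) + 2f(x₂) + ... + f(xₙ)]

x_0 = 0.0000, f(x_0) = 1.000000, coefficient = 1
x_1 = 0.3750, f(x_1) = 0.930508, coefficient = 4
x_2 = 0.7500, f(x_2) = 0.731689, coefficient = 2
x_3 = 1.1250, f(x_3) = 0.431177, coefficient = 4
x_4 = 1.5000, f(x_4) = 0.070737, coefficient = 2
x_5 = 1.8750, f(x_5) = -0.299534, coefficient = 4
x_6 = 2.2500, f(x_6) = -0.628174, coefficient = 1

I ≈ (0.375000/3) × 6.225281 = 0.778160
Exact value: 0.778073
Error: 0.000087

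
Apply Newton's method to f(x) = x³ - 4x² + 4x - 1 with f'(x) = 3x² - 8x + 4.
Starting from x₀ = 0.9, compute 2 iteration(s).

f(x) = x³ - 4x² + 4x - 1
f'(x) = 3x² - 8x + 4
x₀ = 0.9

Newton-Raphson formula: x_{n+1} = x_n - f(x_n)/f'(x_n)

Iteration 1:
  f(0.900000) = 0.089000
  f'(0.900000) = -0.770000
  x_1 = 0.900000 - 0.089000/(-0.770000) = 1.015584
Iteration 2:
  f(1.015584) = -0.015824
  f'(1.015584) = -1.030440
  x_2 = 1.015584 - (-0.015824)/(-1.030440) = 1.000228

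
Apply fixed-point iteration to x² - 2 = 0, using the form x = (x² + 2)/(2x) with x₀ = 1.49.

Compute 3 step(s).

Equation: x² - 2 = 0
Fixed-point form: x = (x² + 2)/(2x)
x₀ = 1.49

x_1 = g(1.490000) = 1.416141
x_2 = g(1.416141) = 1.414215
x_3 = g(1.414215) = 1.414214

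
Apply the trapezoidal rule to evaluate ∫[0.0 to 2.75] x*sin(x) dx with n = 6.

f(x) = x*sin(x)
a = 0.0, b = 2.75, n = 6
h = (b - a)/n = 0.458333

Trapezoidal rule: (h/2)[f(x₀) + 2f(x₁) + 2f(x₂) + ... + f(xₙ)]

x_0 = 0.0000, f(x_0) = 0.000000, coefficient = 1
x_1 = 0.4583, f(x_1) = 0.202791, coefficient = 2
x_2 = 0.9167, f(x_2) = 0.727446, coefficient = 2
x_3 = 1.3750, f(x_3) = 1.348728, coefficient = 2
x_4 = 1.8333, f(x_4) = 1.770514, coefficient = 2
x_5 = 2.2917, f(x_5) = 1.721572, coefficient = 2
x_6 = 2.7500, f(x_6) = 1.049568, coefficient = 1

I ≈ (0.458333/2) × 12.591671 = 2.885591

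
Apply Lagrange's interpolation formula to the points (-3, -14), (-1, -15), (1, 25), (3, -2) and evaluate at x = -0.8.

Lagrange interpolation formula:
P(x) = Σ yᵢ × Lᵢ(x)
where Lᵢ(x) = Π_{j≠i} (x - xⱼ)/(xᵢ - xⱼ)

L_0(-0.8) = (-0.8 - (-1))/(-3 - (-1)) × (-0.8 - 1)/(-3 - 1) × (-0.8 - 3)/(-3 - 3) = -0.028500
L_1(-0.8) = (-0.8 - (-3))/(-1 - (-3)) × (-0.8 - 1)/(-1 - 1) × (-0.8 - 3)/(-1 - 3) = 0.940500
L_2(-0.8) = (-0.8 - (-3))/(1 - (-3)) × (-0.8 - (-1))/(1 - (-1)) × (-0.8 - 3)/(1 - 3) = 0.104500
L_3(-0.8) = (-0.8 - (-3))/(3 - (-3)) × (-0.8 - (-1))/(3 - (-1)) × (-0.8 - 1)/(3 - 1) = -0.016500

P(-0.8) = (-14)×L_0(-0.8) + (-15)×L_1(-0.8) + 25×L_2(-0.8) + (-2)×L_3(-0.8)
P(-0.8) = -11.063000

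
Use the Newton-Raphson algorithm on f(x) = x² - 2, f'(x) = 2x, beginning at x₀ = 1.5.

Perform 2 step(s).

f(x) = x² - 2
f'(x) = 2x
x₀ = 1.5

Newton-Raphson formula: x_{n+1} = x_n - f(x_n)/f'(x_n)

Iteration 1:
  f(1.500000) = 0.250000
  f'(1.500000) = 3.000000
  x_1 = 1.500000 - 0.250000/3.000000 = 1.416667
Iteration 2:
  f(1.416667) = 0.006944
  f'(1.416667) = 2.833333
  x_2 = 1.416667 - 0.006944/2.833333 = 1.414216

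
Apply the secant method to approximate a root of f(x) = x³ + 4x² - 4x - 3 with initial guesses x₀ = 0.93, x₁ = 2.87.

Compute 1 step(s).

f(x) = x³ + 4x² - 4x - 3
x₀ = 0.93, x₁ = 2.87

Secant formula: x_{n+1} = x_n - f(x_n)(x_n - x_{n-1})/(f(x_n) - f(x_{n-1}))

Iteration 1:
  f(0.930000) = -2.456043
  f(2.870000) = 42.107503
  x_2 = 2.870000 - 42.107503×(2.870000 - 0.930000)/(42.107503 - (-2.456043))
       = 1.036920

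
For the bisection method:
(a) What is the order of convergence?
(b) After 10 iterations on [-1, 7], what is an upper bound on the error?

(a) Bisection has linear (order 1) convergence; the error is halved each step.

(b) Error bound = (b-a)/2^n = (7 - (-1))/2^{10}
    = 8/2^{10}

(a) 1 (linear); (b) error ≤ 7.81e-03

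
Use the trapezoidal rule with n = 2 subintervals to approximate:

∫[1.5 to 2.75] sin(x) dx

f(x) = sin(x)
a = 1.5, b = 2.75, n = 2
h = (b - a)/n = 0.625000

Trapezoidal rule: (h/2)[f(x₀) + 2f(x₁) + 2f(x₂) + ... + f(xₙ)]

x_0 = 1.5000, f(x_0) = 0.997495, coefficient = 1
x_1 = 2.1250, f(x_1) = 0.850320, coefficient = 2
x_2 = 2.7500, f(x_2) = 0.381661, coefficient = 1

I ≈ (0.625000/2) × 3.079796 = 0.962436
Exact value: 0.995040
Error: 0.032603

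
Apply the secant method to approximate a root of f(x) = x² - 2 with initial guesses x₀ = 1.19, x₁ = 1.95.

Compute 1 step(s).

f(x) = x² - 2
x₀ = 1.19, x₁ = 1.95

Secant formula: x_{n+1} = x_n - f(x_n)(x_n - x_{n-1})/(f(x_n) - f(x_{n-1}))

Iteration 1:
  f(1.190000) = -0.583900
  f(1.950000) = 1.802500
  x_2 = 1.950000 - 1.802500×(1.950000 - 1.190000)/(1.802500 - (-0.583900))
       = 1.375955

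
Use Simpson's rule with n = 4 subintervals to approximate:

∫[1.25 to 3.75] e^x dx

f(x) = e^x
a = 1.25, b = 3.75, n = 4
h = (b - a)/n = 0.625000

Simpson's rule: (h/3)[f(x₀) + 4f(x₁) + 2f(x₂) + ... + f(xₙ)]

x_0 = 1.2500, f(x_0) = 3.490343, coefficient = 1
x_1 = 1.8750, f(x_1) = 6.520819, coefficient = 4
x_2 = 2.5000, f(x_2) = 12.182494, coefficient = 2
x_3 = 3.1250, f(x_3) = 22.759895, coefficient = 4
x_4 = 3.7500, f(x_4) = 42.521082, coefficient = 1

I ≈ (0.625000/3) × 187.499270 = 39.062348
Exact value: 39.030739
Error: 0.031609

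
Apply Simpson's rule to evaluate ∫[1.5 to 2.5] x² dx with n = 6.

f(x) = x²
a = 1.5, b = 2.5, n = 6
h = (b - a)/n = 0.166667

Simpson's rule: (h/3)[f(x₀) + 4f(x₁) + 2f(x₂) + ... + f(xₙ)]

x_0 = 1.5000, f(x_0) = 2.250000, coefficient = 1
x_1 = 1.6667, f(x_1) = 2.777778, coefficient = 4
x_2 = 1.8333, f(x_2) = 3.361111, coefficient = 2
x_3 = 2.0000, f(x_3) = 4.000000, coefficient = 4
x_4 = 2.1667, f(x_4) = 4.694444, coefficient = 2
x_5 = 2.3333, f(x_5) = 5.444444, coefficient = 4
x_6 = 2.5000, f(x_6) = 6.250000, coefficient = 1

I ≈ (0.166667/3) × 73.500000 = 4.083333
Exact value: 4.083333
Error: 0.000000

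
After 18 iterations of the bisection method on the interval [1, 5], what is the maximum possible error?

Bisection error bound: |error| ≤ (b-a)/2^n
|error| ≤ (5 - 1)/2^18 = 4/2^18
|error| ≤ 0.0000152588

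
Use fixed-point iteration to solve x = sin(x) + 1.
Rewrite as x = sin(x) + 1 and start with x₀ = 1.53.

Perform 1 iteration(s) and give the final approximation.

Equation: x = sin(x) + 1
Fixed-point form: x = sin(x) + 1
x₀ = 1.53

x_1 = g(1.530000) = 1.999168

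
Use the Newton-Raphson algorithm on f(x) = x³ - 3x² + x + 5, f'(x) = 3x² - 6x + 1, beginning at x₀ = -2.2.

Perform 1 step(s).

f(x) = x³ - 3x² + x + 5
f'(x) = 3x² - 6x + 1
x₀ = -2.2

Newton-Raphson formula: x_{n+1} = x_n - f(x_n)/f'(x_n)

Iteration 1:
  f(-2.200000) = -22.368000
  f'(-2.200000) = 28.720000
  x_1 = -2.200000 - (-22.368000)/28.720000 = -1.421170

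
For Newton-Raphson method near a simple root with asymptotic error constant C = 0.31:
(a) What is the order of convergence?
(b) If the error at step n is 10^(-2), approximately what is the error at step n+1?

(a) Newton-Raphson has quadratic (order 2) convergence near simple roots.
    This means |e_{n+1}| ≈ C|e_n|².

(b) With |e_n| = 10^(-2) and C = 0.31:
    |e_{n+1}| ≈ 0.31 × (10^(-2))² = 0.31 × 10^(-4)

(a) 2 (quadratic); (b) |e_{n+1}| ≈ 3.100e-05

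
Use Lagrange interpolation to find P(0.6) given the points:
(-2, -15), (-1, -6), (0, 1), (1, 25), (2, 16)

Lagrange interpolation formula:
P(x) = Σ yᵢ × Lᵢ(x)
where Lᵢ(x) = Π_{j≠i} (x - xⱼ)/(xᵢ - xⱼ)

L_0(0.6) = (0.6 - (-1))/(-2 - (-1)) × (0.6 - 0)/(-2 - 0) × (0.6 - 1)/(-2 - 1) × (0.6 - 2)/(-2 - 2) = 0.022400
L_1(0.6) = (0.6 - (-2))/(-1 - (-2)) × (0.6 - 0)/(-1 - 0) × (0.6 - 1)/(-1 - 1) × (0.6 - 2)/(-1 - 2) = -0.145600
L_2(0.6) = (0.6 - (-2))/(0 - (-2)) × (0.6 - (-1))/(0 - (-1)) × (0.6 - 1)/(0 - 1) × (0.6 - 2)/(0 - 2) = 0.582400
L_3(0.6) = (0.6 - (-2))/(1 - (-2)) × (0.6 - (-1))/(1 - (-1)) × (0.6 - 0)/(1 - 0) × (0.6 - 2)/(1 - 2) = 0.582400
L_4(0.6) = (0.6 - (-2))/(2 - (-2)) × (0.6 - (-1))/(2 - (-1)) × (0.6 - 0)/(2 - 0) × (0.6 - 1)/(2 - 1) = -0.041600

P(0.6) = (-15)×L_0(0.6) + (-6)×L_1(0.6) + 1×L_2(0.6) + 25×L_3(0.6) + 16×L_4(0.6)
P(0.6) = 15.014400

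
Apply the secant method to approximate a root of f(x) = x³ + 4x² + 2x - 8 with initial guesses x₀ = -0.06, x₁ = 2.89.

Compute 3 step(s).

f(x) = x³ + 4x² + 2x - 8
x₀ = -0.06, x₁ = 2.89

Secant formula: x_{n+1} = x_n - f(x_n)(x_n - x_{n-1})/(f(x_n) - f(x_{n-1}))

Iteration 1:
  f(-0.060000) = -8.105816
  f(2.890000) = 55.325969
  x_2 = 2.890000 - 55.325969×(2.890000 - (-0.060000))/(55.325969 - (-8.105816))
       = 0.316974
Iteration 2:
  f(2.890000) = 55.325969
  f(0.316974) = -6.932313
  x_3 = 0.316974 - (-6.932313)×(0.316974 - 2.890000)/(-6.932313 - 55.325969)
       = 0.603475
Iteration 3:
  f(0.316974) = -6.932313
  f(0.603475) = -5.116549
  x_4 = 0.603475 - (-5.116549)×(0.603475 - 0.316974)/(-5.116549 - (-6.932313))
       = 1.410790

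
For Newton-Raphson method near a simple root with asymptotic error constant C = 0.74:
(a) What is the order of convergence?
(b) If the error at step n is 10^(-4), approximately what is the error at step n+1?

(a) Newton-Raphson has quadratic (order 2) convergence near simple roots.
    This means |e_{n+1}| ≈ C|e_n|².

(b) With |e_n| = 10^(-4) and C = 0.74:
    |e_{n+1}| ≈ 0.74 × (10^(-4))² = 0.74 × 10^(-8)

(a) 2 (quadratic); (b) |e_{n+1}| ≈ 7.400e-09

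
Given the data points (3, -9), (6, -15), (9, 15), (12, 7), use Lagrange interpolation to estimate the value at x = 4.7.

Lagrange interpolation formula:
P(x) = Σ yᵢ × Lᵢ(x)
where Lᵢ(x) = Π_{j≠i} (x - xⱼ)/(xᵢ - xⱼ)

L_0(4.7) = (4.7 - 6)/(3 - 6) × (4.7 - 9)/(3 - 9) × (4.7 - 12)/(3 - 12) = 0.251895
L_1(4.7) = (4.7 - 3)/(6 - 3) × (4.7 - 9)/(6 - 9) × (4.7 - 12)/(6 - 12) = 0.988204
L_2(4.7) = (4.7 - 3)/(9 - 3) × (4.7 - 6)/(9 - 6) × (4.7 - 12)/(9 - 12) = -0.298759
L_3(4.7) = (4.7 - 3)/(12 - 3) × (4.7 - 6)/(12 - 6) × (4.7 - 9)/(12 - 9) = 0.058660

P(4.7) = (-9)×L_0(4.7) + (-15)×L_1(4.7) + 15×L_2(4.7) + 7×L_3(4.7)
P(4.7) = -21.160877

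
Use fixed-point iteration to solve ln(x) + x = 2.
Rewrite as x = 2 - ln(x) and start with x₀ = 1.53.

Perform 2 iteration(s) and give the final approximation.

Equation: ln(x) + x = 2
Fixed-point form: x = 2 - ln(x)
x₀ = 1.53

x_1 = g(1.530000) = 1.574732
x_2 = g(1.574732) = 1.545915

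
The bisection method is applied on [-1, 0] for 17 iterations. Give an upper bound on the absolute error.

Bisection error bound: |error| ≤ (b-a)/2^n
|error| ≤ (0 - (-1))/2^17 = 1/2^17
|error| ≤ 0.0000076294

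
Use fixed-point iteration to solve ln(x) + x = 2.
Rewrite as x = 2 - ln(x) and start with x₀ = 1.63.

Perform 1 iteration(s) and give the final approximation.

Equation: ln(x) + x = 2
Fixed-point form: x = 2 - ln(x)
x₀ = 1.63

x_1 = g(1.630000) = 1.511420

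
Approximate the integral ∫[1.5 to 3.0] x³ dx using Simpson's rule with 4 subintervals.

f(x) = x³
a = 1.5, b = 3.0, n = 4
h = (b - a)/n = 0.375000

Simpson's rule: (h/3)[f(x₀) + 4f(x₁) + 2f(x₂) + ... + f(xₙ)]

x_0 = 1.5000, f(x_0) = 3.375000, coefficient = 1
x_1 = 1.8750, f(x_1) = 6.591797, coefficient = 4
x_2 = 2.2500, f(x_2) = 11.390625, coefficient = 2
x_3 = 2.6250, f(x_3) = 18.087891, coefficient = 4
x_4 = 3.0000, f(x_4) = 27.000000, coefficient = 1

I ≈ (0.375000/3) × 151.875000 = 18.984375
Exact value: 18.984375
Error: 0.000000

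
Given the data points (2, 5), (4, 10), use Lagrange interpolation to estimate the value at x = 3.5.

Lagrange interpolation formula:
P(x) = Σ yᵢ × Lᵢ(x)
where Lᵢ(x) = Π_{j≠i} (x - xⱼ)/(xᵢ - xⱼ)

L_0(3.5) = (3.5 - 4)/(2 - 4) = 0.250000
L_1(3.5) = (3.5 - 2)/(4 - 2) = 0.750000

P(3.5) = 5×L_0(3.5) + 10×L_1(3.5)
P(3.5) = 8.750000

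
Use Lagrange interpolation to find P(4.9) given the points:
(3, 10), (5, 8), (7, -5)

Lagrange interpolation formula:
P(x) = Σ yᵢ × Lᵢ(x)
where Lᵢ(x) = Π_{j≠i} (x - xⱼ)/(xᵢ - xⱼ)

L_0(4.9) = (4.9 - 5)/(3 - 5) × (4.9 - 7)/(3 - 7) = 0.026250
L_1(4.9) = (4.9 - 3)/(5 - 3) × (4.9 - 7)/(5 - 7) = 0.997500
L_2(4.9) = (4.9 - 3)/(7 - 3) × (4.9 - 5)/(7 - 5) = -0.023750

P(4.9) = 10×L_0(4.9) + 8×L_1(4.9) + (-5)×L_2(4.9)
P(4.9) = 8.361250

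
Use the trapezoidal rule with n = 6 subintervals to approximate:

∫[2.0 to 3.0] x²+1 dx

f(x) = x²+1
a = 2.0, b = 3.0, n = 6
h = (b - a)/n = 0.166667

Trapezoidal rule: (h/2)[f(x₀) + 2f(x₁) + 2f(x₂) + ... + f(xₙ)]

x_0 = 2.0000, f(x_0) = 5.000000, coefficient = 1
x_1 = 2.1667, f(x_1) = 5.694444, coefficient = 2
x_2 = 2.3333, f(x_2) = 6.444444, coefficient = 2
x_3 = 2.5000, f(x_3) = 7.250000, coefficient = 2
x_4 = 2.6667, f(x_4) = 8.111111, coefficient = 2
x_5 = 2.8333, f(x_5) = 9.027778, coefficient = 2
x_6 = 3.0000, f(x_6) = 10.000000, coefficient = 1

I ≈ (0.166667/2) × 88.055556 = 7.337963
Exact value: 7.333333
Error: 0.004630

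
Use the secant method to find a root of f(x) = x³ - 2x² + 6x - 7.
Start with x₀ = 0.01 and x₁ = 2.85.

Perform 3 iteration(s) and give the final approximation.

f(x) = x³ - 2x² + 6x - 7
x₀ = 0.01, x₁ = 2.85

Secant formula: x_{n+1} = x_n - f(x_n)(x_n - x_{n-1})/(f(x_n) - f(x_{n-1}))

Iteration 1:
  f(0.010000) = -6.940199
  f(2.850000) = 17.004125
  x_2 = 2.850000 - 17.004125×(2.850000 - 0.010000)/(17.004125 - (-6.940199))
       = 0.833166
Iteration 2:
  f(2.850000) = 17.004125
  f(0.833166) = -2.810978
  x_3 = 0.833166 - (-2.810978)×(0.833166 - 2.850000)/(-2.810978 - 17.004125)
       = 1.119275
Iteration 3:
  f(0.833166) = -2.810978
  f(1.119275) = -1.387700
  x_4 = 1.119275 - (-1.387700)×(1.119275 - 0.833166)/(-1.387700 - (-2.810978))
       = 1.398232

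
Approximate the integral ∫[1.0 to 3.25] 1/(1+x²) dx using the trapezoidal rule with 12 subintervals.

f(x) = 1/(1+x²)
a = 1.0, b = 3.25, n = 12
h = (b - a)/n = 0.187500

Trapezoidal rule: (h/2)[f(x₀) + 2f(x₁) + 2f(x₂) + ... + f(xₙ)]

x_0 = 1.0000, f(x_0) = 0.500000, coefficient = 1
x_1 = 1.1875, f(x_1) = 0.414911, coefficient = 2
x_2 = 1.3750, f(x_2) = 0.345946, coefficient = 2
x_3 = 1.5625, f(x_3) = 0.290579, coefficient = 2
x_4 = 1.7500, f(x_4) = 0.246154, coefficient = 2
x_5 = 1.9375, f(x_5) = 0.210353, coefficient = 2
x_6 = 2.1250, f(x_6) = 0.181303, coefficient = 2
x_7 = 2.3125, f(x_7) = 0.157538, coefficient = 2
x_8 = 2.5000, f(x_8) = 0.137931, coefficient = 2
x_9 = 2.6875, f(x_9) = 0.121615, coefficient = 2
x_10 = 2.8750, f(x_10) = 0.107926, coefficient = 2
x_11 = 3.0625, f(x_11) = 0.096349, coefficient = 2
x_12 = 3.2500, f(x_12) = 0.086486, coefficient = 1

I ≈ (0.187500/2) × 5.207698 = 0.488222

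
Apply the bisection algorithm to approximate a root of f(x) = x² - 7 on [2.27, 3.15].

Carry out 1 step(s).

f(x) = x² - 7
Initial interval: [2.27, 3.15]

Iteration 1:
  c_1 = (2.270000 + 3.150000)/2 = 2.710000
  f(c_1) = f(2.710000) = 0.344100
  f(a) × f(c) < 0, new interval: [2.270000, 2.710000]

After 1 iteration(s), the approximation is c_1 = 2.710000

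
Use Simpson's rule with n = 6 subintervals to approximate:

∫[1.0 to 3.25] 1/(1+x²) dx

f(x) = 1/(1+x²)
a = 1.0, b = 3.25, n = 6
h = (b - a)/n = 0.375000

Simpson's rule: (h/3)[f(x₀) + 4f(x₁) + 2f(x₂) + ... + f(xₙ)]

x_0 = 1.0000, f(x_0) = 0.500000, coefficient = 1
x_1 = 1.3750, f(x_1) = 0.345946, coefficient = 4
x_2 = 1.7500, f(x_2) = 0.246154, coefficient = 2
x_3 = 2.1250, f(x_3) = 0.181303, coefficient = 4
x_4 = 2.5000, f(x_4) = 0.137931, coefficient = 2
x_5 = 2.8750, f(x_5) = 0.107926, coefficient = 4
x_6 = 3.2500, f(x_6) = 0.086486, coefficient = 1

I ≈ (0.375000/3) × 3.895356 = 0.486919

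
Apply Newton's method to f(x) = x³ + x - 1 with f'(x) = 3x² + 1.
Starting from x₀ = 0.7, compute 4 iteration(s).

f(x) = x³ + x - 1
f'(x) = 3x² + 1
x₀ = 0.7

Newton-Raphson formula: x_{n+1} = x_n - f(x_n)/f'(x_n)

Iteration 1:
  f(0.700000) = 0.043000
  f'(0.700000) = 2.470000
  x_1 = 0.700000 - 0.043000/2.470000 = 0.682591
Iteration 2:
  f(0.682591) = 0.000631
  f'(0.682591) = 2.397792
  x_2 = 0.682591 - 0.000631/2.397792 = 0.682328
Iteration 3:
  f(0.682328) = 0.000000
  f'(0.682328) = 2.396714
  x_3 = 0.682328 - 0.000000/2.396714 = 0.682328
Iteration 4:
  f(0.682328) = 0.000000
  f'(0.682328) = 2.396714
  x_4 = 0.682328 - 0.000000/2.396714 = 0.682328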